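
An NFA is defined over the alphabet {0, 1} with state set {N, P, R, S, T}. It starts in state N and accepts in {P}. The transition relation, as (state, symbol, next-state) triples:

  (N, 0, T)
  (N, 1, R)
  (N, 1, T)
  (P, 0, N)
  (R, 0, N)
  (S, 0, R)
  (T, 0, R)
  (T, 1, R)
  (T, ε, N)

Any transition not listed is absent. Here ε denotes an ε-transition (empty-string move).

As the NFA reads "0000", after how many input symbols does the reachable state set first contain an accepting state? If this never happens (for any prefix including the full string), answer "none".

none

Start in {N}.
Read '0': N→{T}; union {T}; ε-closure = {N, T}.
Read '0': N→{T}, T→{R}; union {R, T}; ε-closure = {N, R, T}.
Read '0': N→{T}, R→{N}, T→{R}; now {N, R, T}.
Read '0': N→{T}, R→{N}, T→{R}; now {N, R, T}.
No reachable set along the way intersects F.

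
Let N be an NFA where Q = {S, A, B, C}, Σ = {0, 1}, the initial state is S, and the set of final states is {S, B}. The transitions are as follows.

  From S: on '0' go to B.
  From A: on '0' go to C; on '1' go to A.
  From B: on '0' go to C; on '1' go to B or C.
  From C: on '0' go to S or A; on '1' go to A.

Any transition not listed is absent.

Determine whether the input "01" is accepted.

Start in {S}.
Read '0': S→{B}; now {B}.
Read '1': B→{B, C}; now {B, C}.
The final set {B, C} contains the accepting state B.

Yes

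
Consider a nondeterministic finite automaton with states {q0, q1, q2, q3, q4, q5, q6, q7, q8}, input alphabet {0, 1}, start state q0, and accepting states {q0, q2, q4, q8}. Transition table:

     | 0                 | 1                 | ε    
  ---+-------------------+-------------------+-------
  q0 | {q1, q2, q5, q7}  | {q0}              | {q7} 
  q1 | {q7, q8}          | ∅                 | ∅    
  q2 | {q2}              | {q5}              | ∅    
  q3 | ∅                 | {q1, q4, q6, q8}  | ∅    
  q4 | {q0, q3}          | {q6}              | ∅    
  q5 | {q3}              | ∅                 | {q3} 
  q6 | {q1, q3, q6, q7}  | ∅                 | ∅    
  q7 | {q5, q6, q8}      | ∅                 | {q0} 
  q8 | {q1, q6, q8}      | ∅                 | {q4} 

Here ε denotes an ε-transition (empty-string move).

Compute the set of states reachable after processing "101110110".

{q0, q1, q2, q3, q4, q5, q6, q7, q8}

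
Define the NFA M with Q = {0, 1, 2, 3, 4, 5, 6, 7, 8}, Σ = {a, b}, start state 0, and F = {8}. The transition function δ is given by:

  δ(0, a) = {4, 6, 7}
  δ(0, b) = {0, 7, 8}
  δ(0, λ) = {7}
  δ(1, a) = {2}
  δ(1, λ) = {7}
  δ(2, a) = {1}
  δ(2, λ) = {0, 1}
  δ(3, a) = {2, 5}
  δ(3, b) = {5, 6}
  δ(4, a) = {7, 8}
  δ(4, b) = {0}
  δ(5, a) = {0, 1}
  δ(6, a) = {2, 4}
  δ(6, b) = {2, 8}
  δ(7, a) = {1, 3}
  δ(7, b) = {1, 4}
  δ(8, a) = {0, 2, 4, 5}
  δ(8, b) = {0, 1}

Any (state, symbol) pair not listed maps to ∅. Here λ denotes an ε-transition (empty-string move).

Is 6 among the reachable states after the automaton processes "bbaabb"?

Start: ε-closure({0}) = {0, 7}.
Read 'b': {0, 7} → {0, 1, 4, 7, 8}.
Read 'b': {0, 1, 4, 7, 8} → {0, 1, 4, 7, 8}.
Read 'a': {0, 1, 4, 7, 8} → {0, 1, 2, 3, 4, 5, 6, 7, 8}.
Read 'a': {0, 1, 2, 3, 4, 5, 6, 7, 8} → {0, 1, 2, 3, 4, 5, 6, 7, 8}.
Read 'b': {0, 1, 2, 3, 4, 5, 6, 7, 8} → {0, 1, 2, 4, 5, 6, 7, 8}.
Read 'b': {0, 1, 2, 4, 5, 6, 7, 8} → {0, 1, 2, 4, 7, 8}.
State 6 is not in {0, 1, 2, 4, 7, 8}.

No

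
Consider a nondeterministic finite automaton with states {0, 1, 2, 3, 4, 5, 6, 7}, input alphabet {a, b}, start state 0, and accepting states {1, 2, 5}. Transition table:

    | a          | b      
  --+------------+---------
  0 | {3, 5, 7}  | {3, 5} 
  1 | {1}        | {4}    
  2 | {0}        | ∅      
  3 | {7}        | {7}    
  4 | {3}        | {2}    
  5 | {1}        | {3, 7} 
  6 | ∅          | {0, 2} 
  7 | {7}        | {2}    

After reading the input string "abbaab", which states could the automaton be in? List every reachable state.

{2, 3, 7}

Start in {0}.
Read 'a': 0→{3, 5, 7}; now {3, 5, 7}.
Read 'b': 3→{7}, 5→{3, 7}, 7→{2}; now {2, 3, 7}.
Read 'b': 2→∅, 3→{7}, 7→{2}; now {2, 7}.
Read 'a': 2→{0}, 7→{7}; now {0, 7}.
Read 'a': 0→{3, 5, 7}, 7→{7}; now {3, 5, 7}.
Read 'b': 3→{7}, 5→{3, 7}, 7→{2}; now {2, 3, 7}.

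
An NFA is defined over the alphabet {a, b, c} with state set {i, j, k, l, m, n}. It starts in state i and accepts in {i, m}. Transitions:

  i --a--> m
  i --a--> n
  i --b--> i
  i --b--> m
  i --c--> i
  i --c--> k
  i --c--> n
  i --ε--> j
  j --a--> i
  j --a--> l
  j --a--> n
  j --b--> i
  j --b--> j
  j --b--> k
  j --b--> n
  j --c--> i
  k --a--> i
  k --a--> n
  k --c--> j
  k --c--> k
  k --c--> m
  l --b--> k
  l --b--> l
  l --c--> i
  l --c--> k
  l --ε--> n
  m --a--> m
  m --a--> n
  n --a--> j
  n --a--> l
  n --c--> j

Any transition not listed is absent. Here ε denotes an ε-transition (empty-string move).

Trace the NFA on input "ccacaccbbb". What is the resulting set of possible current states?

{i, j, k, m, n}

Start: ε-closure({i}) = {i, j}.
Read 'c': {i, j} → {i, j, k, n}.
Read 'c': {i, j, k, n} → {i, j, k, m, n}.
Read 'a': {i, j, k, m, n} → {i, j, l, m, n}.
Read 'c': {i, j, l, m, n} → {i, j, k, n}.
Read 'a': {i, j, k, n} → {i, j, l, m, n}.
Read 'c': {i, j, l, m, n} → {i, j, k, n}.
Read 'c': {i, j, k, n} → {i, j, k, m, n}.
Read 'b': {i, j, k, m, n} → {i, j, k, m, n}.
Read 'b': {i, j, k, m, n} → {i, j, k, m, n}.
Read 'b': {i, j, k, m, n} → {i, j, k, m, n}.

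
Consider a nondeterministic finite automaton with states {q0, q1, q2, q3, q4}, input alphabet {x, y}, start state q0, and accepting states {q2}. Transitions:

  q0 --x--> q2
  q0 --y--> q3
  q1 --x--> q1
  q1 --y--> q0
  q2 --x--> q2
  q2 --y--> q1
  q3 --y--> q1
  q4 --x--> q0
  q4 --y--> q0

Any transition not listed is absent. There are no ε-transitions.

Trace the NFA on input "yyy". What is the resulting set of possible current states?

{q0}

Start in {q0}.
Read 'y': q0→{q3}; now {q3}.
Read 'y': q3→{q1}; now {q1}.
Read 'y': q1→{q0}; now {q0}.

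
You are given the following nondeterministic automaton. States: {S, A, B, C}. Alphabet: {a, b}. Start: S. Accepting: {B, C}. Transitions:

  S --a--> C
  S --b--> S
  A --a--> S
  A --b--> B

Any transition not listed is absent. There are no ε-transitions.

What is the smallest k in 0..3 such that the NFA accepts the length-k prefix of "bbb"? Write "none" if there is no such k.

Start in {S}.
Read 'b': S→{S}; now {S}.
Read 'b': S→{S}; now {S}.
Read 'b': S→{S}; now {S}.
No reachable set along the way intersects F.

none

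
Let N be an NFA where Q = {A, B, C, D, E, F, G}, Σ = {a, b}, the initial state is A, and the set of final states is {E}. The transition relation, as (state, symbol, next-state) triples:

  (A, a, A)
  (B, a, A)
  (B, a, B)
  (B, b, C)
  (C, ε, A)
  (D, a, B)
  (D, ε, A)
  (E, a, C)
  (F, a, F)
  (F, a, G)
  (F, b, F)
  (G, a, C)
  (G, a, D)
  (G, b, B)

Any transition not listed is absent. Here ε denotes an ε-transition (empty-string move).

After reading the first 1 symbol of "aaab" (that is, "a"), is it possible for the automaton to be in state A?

Yes

Start in {A}.
Read 'a': {A} → {A}.
State A is in {A}.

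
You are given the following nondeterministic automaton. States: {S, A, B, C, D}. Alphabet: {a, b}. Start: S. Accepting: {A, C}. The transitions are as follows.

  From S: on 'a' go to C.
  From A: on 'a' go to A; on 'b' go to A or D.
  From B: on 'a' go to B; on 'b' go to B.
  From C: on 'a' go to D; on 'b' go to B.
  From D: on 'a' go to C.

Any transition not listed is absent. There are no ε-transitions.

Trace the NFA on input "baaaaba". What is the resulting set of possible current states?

∅

Start in {S}.
Read 'b': S→∅; now ∅.
The set is empty and remains empty for the remaining 6 symbols.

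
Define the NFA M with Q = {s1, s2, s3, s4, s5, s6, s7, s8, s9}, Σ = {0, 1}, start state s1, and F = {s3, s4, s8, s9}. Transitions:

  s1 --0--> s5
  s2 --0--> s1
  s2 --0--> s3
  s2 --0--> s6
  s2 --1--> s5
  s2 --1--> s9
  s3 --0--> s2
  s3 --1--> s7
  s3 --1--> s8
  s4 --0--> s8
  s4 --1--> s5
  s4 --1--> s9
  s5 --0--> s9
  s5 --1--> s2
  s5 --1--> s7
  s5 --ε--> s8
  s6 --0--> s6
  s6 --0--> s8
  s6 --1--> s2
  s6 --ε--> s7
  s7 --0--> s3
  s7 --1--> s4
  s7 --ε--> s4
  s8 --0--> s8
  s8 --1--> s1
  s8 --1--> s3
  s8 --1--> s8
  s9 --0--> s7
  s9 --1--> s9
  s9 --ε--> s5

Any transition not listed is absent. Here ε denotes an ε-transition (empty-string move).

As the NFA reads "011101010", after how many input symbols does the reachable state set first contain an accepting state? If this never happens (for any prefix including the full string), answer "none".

1

Start in {s1}.
Read '0': {s1} → {s5, s8}.
None of the earlier sets intersect F, but {s5, s8} does.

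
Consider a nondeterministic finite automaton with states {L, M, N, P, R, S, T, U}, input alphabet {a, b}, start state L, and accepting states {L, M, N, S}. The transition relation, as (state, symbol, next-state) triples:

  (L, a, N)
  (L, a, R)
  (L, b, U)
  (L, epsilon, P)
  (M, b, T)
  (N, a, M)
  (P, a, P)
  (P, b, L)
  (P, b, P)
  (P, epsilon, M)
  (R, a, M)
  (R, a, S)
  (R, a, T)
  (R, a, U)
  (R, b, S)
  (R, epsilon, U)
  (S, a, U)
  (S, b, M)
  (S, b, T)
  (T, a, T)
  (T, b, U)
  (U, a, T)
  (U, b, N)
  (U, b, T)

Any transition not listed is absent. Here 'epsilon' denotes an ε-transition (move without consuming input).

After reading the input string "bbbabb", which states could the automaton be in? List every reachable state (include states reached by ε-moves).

{L, M, N, P, T, U}

Start: ε-closure({L}) = {L, M, P}.
Read 'b': L→{U}, M→{T}, P→{L, P}; union {L, P, T, U}; ε-closure = {L, M, P, T, U}.
Read 'b': L→{U}, M→{T}, P→{L, P}, T→{U}, U→{N, T}; union {L, N, P, T, U}; ε-closure = {L, M, N, P, T, U}.
Read 'b': L→{U}, M→{T}, N→∅, P→{L, P}, T→{U}, U→{N, T}; union {L, N, P, T, U}; ε-closure = {L, M, N, P, T, U}.
Read 'a': L→{N, R}, M→∅, N→{M}, P→{P}, T→{T}, U→{T}; union {M, N, P, R, T}; ε-closure = {M, N, P, R, T, U}.
Read 'b': M→{T}, N→∅, P→{L, P}, R→{S}, T→{U}, U→{N, T}; union {L, N, P, S, T, U}; ε-closure = {L, M, N, P, S, T, U}.
Read 'b': L→{U}, M→{T}, N→∅, P→{L, P}, S→{M, T}, T→{U}, U→{N, T}; now {L, M, N, P, T, U}.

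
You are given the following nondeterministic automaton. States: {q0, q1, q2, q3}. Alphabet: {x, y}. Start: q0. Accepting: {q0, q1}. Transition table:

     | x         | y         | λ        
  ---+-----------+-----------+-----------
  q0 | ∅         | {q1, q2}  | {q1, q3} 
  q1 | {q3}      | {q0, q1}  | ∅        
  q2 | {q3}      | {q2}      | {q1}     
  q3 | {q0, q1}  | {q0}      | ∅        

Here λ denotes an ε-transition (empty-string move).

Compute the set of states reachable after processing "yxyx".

{q0, q1, q3}

Start: ε-closure({q0}) = {q0, q1, q3}.
Read 'y': q0→{q1, q2}, q1→{q0, q1}, q3→{q0}; union {q0, q1, q2}; ε-closure = {q0, q1, q2, q3}.
Read 'x': q0→∅, q1→{q3}, q2→{q3}, q3→{q0, q1}; now {q0, q1, q3}.
Read 'y': q0→{q1, q2}, q1→{q0, q1}, q3→{q0}; union {q0, q1, q2}; ε-closure = {q0, q1, q2, q3}.
Read 'x': q0→∅, q1→{q3}, q2→{q3}, q3→{q0, q1}; now {q0, q1, q3}.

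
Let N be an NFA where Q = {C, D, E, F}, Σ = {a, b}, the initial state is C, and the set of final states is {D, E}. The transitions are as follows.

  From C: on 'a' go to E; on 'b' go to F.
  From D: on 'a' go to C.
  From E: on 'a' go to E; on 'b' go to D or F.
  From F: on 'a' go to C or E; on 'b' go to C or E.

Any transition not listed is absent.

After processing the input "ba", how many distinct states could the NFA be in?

Start in {C}.
Read 'b': {C} → {F}.
Read 'a': {F} → {C, E}.
That set has 2 states.

2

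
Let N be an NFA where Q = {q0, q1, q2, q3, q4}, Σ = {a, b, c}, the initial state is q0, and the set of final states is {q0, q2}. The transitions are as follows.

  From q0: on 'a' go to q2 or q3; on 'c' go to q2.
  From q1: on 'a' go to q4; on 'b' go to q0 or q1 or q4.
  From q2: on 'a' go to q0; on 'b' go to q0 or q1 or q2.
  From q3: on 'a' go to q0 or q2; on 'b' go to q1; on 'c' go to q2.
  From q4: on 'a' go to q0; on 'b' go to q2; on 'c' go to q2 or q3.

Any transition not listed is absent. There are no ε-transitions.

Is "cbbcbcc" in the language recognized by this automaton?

Start in {q0}.
Read 'c': q0→{q2}; now {q2}.
Read 'b': q2→{q0, q1, q2}; now {q0, q1, q2}.
Read 'b': q0→∅, q1→{q0, q1, q4}, q2→{q0, q1, q2}; now {q0, q1, q2, q4}.
Read 'c': q0→{q2}, q1→∅, q2→∅, q4→{q2, q3}; now {q2, q3}.
Read 'b': q2→{q0, q1, q2}, q3→{q1}; now {q0, q1, q2}.
Read 'c': q0→{q2}, q1→∅, q2→∅; now {q2}.
Read 'c': q2→∅; now ∅.
The final set ∅ contains no accepting state.

No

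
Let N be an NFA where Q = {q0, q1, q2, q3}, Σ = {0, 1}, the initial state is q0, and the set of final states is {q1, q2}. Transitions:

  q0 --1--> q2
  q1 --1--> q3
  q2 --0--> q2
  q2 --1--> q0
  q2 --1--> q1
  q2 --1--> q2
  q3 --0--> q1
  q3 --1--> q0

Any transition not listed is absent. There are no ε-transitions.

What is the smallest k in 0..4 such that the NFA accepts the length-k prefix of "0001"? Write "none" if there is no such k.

none

Start in {q0}.
Read '0': q0→∅; now ∅.
The set is empty and remains empty for the remaining 3 symbols.
No reachable set along the way intersects F.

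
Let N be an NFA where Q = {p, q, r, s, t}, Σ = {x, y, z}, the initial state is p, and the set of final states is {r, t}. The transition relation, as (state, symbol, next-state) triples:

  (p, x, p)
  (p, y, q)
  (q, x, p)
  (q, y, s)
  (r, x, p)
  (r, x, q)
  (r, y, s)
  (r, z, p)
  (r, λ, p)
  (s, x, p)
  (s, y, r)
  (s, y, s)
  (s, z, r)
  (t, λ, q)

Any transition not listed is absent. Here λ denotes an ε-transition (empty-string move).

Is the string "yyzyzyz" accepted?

Yes

Start in {p}.
Read 'y': {p} → {q}.
Read 'y': {q} → {s}.
Read 'z': {s} → {p, r}.
Read 'y': {p, r} → {q, s}.
Read 'z': {q, s} → {p, r}.
Read 'y': {p, r} → {q, s}.
Read 'z': {q, s} → {p, r}.
The final set {p, r} contains the accepting state r.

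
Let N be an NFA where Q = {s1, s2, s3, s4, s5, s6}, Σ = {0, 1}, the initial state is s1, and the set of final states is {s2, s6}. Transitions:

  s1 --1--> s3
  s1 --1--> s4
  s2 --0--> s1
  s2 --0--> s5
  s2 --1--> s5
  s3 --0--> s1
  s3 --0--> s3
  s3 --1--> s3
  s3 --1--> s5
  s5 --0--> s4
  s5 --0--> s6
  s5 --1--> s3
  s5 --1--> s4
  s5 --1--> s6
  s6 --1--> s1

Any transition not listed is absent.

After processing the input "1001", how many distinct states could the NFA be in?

3

Start in {s1}.
Read '1': s1→{s3, s4}; now {s3, s4}.
Read '0': s3→{s1, s3}, s4→∅; now {s1, s3}.
Read '0': s1→∅, s3→{s1, s3}; now {s1, s3}.
Read '1': s1→{s3, s4}, s3→{s3, s5}; now {s3, s4, s5}.
That set has 3 states.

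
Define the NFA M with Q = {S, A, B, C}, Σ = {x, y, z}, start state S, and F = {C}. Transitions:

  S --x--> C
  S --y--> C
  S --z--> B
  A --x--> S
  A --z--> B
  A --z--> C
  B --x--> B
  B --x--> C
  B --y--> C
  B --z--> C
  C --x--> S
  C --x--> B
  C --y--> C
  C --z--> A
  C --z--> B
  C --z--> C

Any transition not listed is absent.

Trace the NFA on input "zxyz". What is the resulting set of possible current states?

{A, B, C}

Start in {S}.
Read 'z': S→{B}; now {B}.
Read 'x': B→{B, C}; now {B, C}.
Read 'y': B→{C}, C→{C}; now {C}.
Read 'z': C→{A, B, C}; now {A, B, C}.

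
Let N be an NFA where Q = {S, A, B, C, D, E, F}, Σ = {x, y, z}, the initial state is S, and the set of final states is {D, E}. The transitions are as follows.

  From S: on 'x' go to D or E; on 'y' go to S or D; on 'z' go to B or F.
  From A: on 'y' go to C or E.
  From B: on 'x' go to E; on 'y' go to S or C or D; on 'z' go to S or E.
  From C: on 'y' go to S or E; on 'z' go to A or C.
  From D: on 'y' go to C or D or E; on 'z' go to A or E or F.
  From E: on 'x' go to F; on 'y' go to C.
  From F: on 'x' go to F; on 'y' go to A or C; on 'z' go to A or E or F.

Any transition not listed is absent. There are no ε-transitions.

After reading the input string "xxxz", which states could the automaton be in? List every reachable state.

Start in {S}.
Read 'x': {S} → {D, E}.
Read 'x': {D, E} → {F}.
Read 'x': {F} → {F}.
Read 'z': {F} → {A, E, F}.

{A, E, F}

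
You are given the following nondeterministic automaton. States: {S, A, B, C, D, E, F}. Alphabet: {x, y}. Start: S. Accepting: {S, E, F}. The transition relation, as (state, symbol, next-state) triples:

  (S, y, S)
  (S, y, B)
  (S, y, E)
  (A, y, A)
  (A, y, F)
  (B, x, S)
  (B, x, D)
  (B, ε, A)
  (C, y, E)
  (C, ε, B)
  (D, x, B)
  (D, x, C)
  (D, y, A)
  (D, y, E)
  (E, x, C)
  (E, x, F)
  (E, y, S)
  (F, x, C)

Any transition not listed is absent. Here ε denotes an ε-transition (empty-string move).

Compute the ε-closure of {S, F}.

Begin with {S, F}.
No ε-moves leave this set, so the closure equals the set itself.

{S, F}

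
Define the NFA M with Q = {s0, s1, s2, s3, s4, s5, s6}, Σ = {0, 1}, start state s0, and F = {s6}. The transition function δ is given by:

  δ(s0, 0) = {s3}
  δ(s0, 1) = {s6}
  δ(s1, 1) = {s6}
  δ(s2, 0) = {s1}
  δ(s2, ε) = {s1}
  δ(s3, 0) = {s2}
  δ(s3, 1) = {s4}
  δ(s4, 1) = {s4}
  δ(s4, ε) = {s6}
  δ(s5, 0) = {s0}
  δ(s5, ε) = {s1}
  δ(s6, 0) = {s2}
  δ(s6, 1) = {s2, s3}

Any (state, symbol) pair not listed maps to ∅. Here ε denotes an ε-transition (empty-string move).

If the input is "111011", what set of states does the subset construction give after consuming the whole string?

{s1, s2, s3}

Start in {s0}.
Read '1': {s0} → {s6}.
Read '1': {s6} → {s1, s2, s3}.
Read '1': {s1, s2, s3} → {s4, s6}.
Read '0': {s4, s6} → {s1, s2}.
Read '1': {s1, s2} → {s6}.
Read '1': {s6} → {s1, s2, s3}.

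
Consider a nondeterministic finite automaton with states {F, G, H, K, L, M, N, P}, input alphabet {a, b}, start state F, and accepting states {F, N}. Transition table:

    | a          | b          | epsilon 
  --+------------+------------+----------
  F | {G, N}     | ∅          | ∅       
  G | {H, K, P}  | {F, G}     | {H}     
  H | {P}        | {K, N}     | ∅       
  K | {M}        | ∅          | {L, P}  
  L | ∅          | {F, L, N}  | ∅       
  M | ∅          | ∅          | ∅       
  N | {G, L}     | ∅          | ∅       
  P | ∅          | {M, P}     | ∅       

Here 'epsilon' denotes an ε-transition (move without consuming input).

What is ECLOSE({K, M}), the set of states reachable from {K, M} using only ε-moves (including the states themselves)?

Begin with {K, M}.
ε-move K → L; add L.
ε-move K → P; add P.

{K, L, M, P}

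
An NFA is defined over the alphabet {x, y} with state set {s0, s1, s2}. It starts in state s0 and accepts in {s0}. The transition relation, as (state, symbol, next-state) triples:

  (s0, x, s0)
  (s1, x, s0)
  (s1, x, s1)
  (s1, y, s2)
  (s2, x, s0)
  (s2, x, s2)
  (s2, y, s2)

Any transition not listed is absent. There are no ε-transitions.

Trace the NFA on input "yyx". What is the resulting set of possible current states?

∅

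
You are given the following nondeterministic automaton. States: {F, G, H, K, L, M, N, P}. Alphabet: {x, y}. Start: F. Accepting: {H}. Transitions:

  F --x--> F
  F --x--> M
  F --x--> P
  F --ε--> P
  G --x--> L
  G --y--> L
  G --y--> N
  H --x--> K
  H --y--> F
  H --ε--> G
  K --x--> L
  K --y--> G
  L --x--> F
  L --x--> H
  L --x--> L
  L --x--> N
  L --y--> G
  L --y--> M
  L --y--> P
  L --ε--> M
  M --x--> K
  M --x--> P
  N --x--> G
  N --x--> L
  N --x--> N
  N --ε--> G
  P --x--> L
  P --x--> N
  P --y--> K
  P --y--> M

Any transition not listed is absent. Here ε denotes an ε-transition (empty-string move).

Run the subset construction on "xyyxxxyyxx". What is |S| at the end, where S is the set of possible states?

Start: ε-closure({F}) = {F, P}.
Read 'x': F→{F, M, P}, P→{L, N}; union {F, L, M, N, P}; ε-closure = {F, G, L, M, N, P}.
Read 'y': F→∅, G→{L, N}, L→{G, M, P}, M→∅, N→∅, P→{K, M}; now {G, K, L, M, N, P}.
Read 'y': G→{L, N}, K→{G}, L→{G, M, P}, M→∅, N→∅, P→{K, M}; now {G, K, L, M, N, P}.
Read 'x': G→{L}, K→{L}, L→{F, H, L, N}, M→{K, P}, N→{G, L, N}, P→{L, N}; union {F, G, H, K, L, N, P}; ε-closure = {F, G, H, K, L, M, N, P}.
Read 'x': F→{F, M, P}, G→{L}, H→{K}, K→{L}, L→{F, H, L, N}, M→{K, P}, N→{G, L, N}, P→{L, N}; now {F, G, H, K, L, M, N, P}.
Read 'x': F→{F, M, P}, G→{L}, H→{K}, K→{L}, L→{F, H, L, N}, M→{K, P}, N→{G, L, N}, P→{L, N}; now {F, G, H, K, L, M, N, P}.
Read 'y': F→∅, G→{L, N}, H→{F}, K→{G}, L→{G, M, P}, M→∅, N→∅, P→{K, M}; now {F, G, K, L, M, N, P}.
Read 'y': F→∅, G→{L, N}, K→{G}, L→{G, M, P}, M→∅, N→∅, P→{K, M}; now {G, K, L, M, N, P}.
Read 'x': G→{L}, K→{L}, L→{F, H, L, N}, M→{K, P}, N→{G, L, N}, P→{L, N}; union {F, G, H, K, L, N, P}; ε-closure = {F, G, H, K, L, M, N, P}.
Read 'x': F→{F, M, P}, G→{L}, H→{K}, K→{L}, L→{F, H, L, N}, M→{K, P}, N→{G, L, N}, P→{L, N}; now {F, G, H, K, L, M, N, P}.
That set has 8 states.

8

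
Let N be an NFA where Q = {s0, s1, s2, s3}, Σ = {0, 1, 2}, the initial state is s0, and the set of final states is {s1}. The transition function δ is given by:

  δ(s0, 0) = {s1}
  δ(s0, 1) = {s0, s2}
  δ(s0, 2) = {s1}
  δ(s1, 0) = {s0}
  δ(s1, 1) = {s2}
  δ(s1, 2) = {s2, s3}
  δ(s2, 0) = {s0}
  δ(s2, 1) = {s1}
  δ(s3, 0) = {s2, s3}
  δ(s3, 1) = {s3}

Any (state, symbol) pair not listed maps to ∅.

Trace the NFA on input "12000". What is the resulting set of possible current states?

{s0}

Start in {s0}.
Read '1': s0→{s0, s2}; now {s0, s2}.
Read '2': s0→{s1}, s2→∅; now {s1}.
Read '0': s1→{s0}; now {s0}.
Read '0': s0→{s1}; now {s1}.
Read '0': s1→{s0}; now {s0}.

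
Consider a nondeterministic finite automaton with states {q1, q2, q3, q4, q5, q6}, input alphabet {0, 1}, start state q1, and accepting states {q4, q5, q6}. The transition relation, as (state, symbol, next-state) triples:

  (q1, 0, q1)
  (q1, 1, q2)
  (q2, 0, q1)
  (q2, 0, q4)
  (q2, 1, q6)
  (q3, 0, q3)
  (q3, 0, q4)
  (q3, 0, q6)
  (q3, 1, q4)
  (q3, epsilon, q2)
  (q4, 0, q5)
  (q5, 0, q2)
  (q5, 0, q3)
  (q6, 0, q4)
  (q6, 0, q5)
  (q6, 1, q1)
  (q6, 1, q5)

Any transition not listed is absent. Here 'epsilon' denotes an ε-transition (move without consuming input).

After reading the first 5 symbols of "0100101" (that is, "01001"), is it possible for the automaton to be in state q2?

Start in {q1}.
Read '0': q1→{q1}; now {q1}.
Read '1': q1→{q2}; now {q2}.
Read '0': q2→{q1, q4}; now {q1, q4}.
Read '0': q1→{q1}, q4→{q5}; now {q1, q5}.
Read '1': q1→{q2}, q5→∅; now {q2}.
State q2 is in {q2}.

Yes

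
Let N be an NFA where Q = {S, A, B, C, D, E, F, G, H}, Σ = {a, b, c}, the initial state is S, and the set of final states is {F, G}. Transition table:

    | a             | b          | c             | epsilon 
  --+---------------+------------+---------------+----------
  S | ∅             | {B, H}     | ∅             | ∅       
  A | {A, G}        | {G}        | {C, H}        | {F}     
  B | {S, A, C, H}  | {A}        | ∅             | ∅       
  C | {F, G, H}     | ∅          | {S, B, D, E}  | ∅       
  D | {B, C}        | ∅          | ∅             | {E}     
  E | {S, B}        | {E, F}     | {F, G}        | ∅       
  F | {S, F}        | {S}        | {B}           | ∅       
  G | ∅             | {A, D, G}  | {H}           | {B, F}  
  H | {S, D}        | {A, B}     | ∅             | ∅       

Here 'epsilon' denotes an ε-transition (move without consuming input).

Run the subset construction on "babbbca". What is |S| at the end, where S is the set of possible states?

9

Start in {S}.
Read 'b': S→{B, H}; now {B, H}.
Read 'a': B→{S, A, C, H}, H→{S, D}; union {S, A, C, D, H}; ε-closure = {S, A, C, D, E, F, H}.
Read 'b': S→{B, H}, A→{G}, C→∅, D→∅, E→{E, F}, F→{S}, H→{A, B}; now {S, A, B, E, F, G, H}.
Read 'b': S→{B, H}, A→{G}, B→{A}, E→{E, F}, F→{S}, G→{A, D, G}, H→{A, B}; now {S, A, B, D, E, F, G, H}.
Read 'b': S→{B, H}, A→{G}, B→{A}, D→∅, E→{E, F}, F→{S}, G→{A, D, G}, H→{A, B}; now {S, A, B, D, E, F, G, H}.
Read 'c': S→∅, A→{C, H}, B→∅, D→∅, E→{F, G}, F→{B}, G→{H}, H→∅; now {B, C, F, G, H}.
Read 'a': B→{S, A, C, H}, C→{F, G, H}, F→{S, F}, G→∅, H→{S, D}; union {S, A, C, D, F, G, H}; ε-closure = {S, A, B, C, D, E, F, G, H}.
That set has 9 states.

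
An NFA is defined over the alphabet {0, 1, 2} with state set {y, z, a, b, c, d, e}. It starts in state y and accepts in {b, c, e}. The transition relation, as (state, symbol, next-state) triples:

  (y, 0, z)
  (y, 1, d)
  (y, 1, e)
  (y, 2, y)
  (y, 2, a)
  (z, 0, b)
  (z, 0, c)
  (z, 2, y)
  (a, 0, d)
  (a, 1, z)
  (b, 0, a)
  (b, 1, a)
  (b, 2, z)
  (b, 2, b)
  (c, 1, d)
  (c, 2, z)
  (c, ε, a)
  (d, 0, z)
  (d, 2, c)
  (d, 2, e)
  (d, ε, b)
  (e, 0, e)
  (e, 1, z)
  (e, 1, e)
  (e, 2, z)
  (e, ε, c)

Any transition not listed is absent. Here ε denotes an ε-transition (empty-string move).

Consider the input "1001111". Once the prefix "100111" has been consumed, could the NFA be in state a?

Start in {y}.
Read '1': {y} → {a, b, c, d, e}.
Read '0': {a, b, c, d, e} → {z, a, b, c, d, e}.
Read '0': {z, a, b, c, d, e} → {z, a, b, c, d, e}.
Read '1': {z, a, b, c, d, e} → {z, a, b, c, d, e}.
Read '1': {z, a, b, c, d, e} → {z, a, b, c, d, e}.
Read '1': {z, a, b, c, d, e} → {z, a, b, c, d, e}.
State a is in {z, a, b, c, d, e}.

Yes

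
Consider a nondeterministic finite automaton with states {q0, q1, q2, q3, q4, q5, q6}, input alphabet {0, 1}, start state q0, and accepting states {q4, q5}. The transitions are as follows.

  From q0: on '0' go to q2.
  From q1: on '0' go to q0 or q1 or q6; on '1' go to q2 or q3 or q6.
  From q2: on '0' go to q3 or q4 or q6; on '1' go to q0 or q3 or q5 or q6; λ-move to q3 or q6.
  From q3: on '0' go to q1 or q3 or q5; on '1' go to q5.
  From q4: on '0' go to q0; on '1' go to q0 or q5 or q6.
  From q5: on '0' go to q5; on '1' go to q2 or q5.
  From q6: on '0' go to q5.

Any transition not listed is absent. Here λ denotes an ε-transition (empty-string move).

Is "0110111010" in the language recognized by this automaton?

Start in {q0}.
Read '0': q0→{q2}; union {q2}; ε-closure = {q2, q3, q6}.
Read '1': q2→{q0, q3, q5, q6}, q3→{q5}, q6→∅; now {q0, q3, q5, q6}.
Read '1': q0→∅, q3→{q5}, q5→{q2, q5}, q6→∅; union {q2, q5}; ε-closure = {q2, q3, q5, q6}.
Read '0': q2→{q3, q4, q6}, q3→{q1, q3, q5}, q5→{q5}, q6→{q5}; now {q1, q3, q4, q5, q6}.
Read '1': q1→{q2, q3, q6}, q3→{q5}, q4→{q0, q5, q6}, q5→{q2, q5}, q6→∅; now {q0, q2, q3, q5, q6}.
Read '1': q0→∅, q2→{q0, q3, q5, q6}, q3→{q5}, q5→{q2, q5}, q6→∅; now {q0, q2, q3, q5, q6}.
Read '1': q0→∅, q2→{q0, q3, q5, q6}, q3→{q5}, q5→{q2, q5}, q6→∅; now {q0, q2, q3, q5, q6}.
Read '0': q0→{q2}, q2→{q3, q4, q6}, q3→{q1, q3, q5}, q5→{q5}, q6→{q5}; now {q1, q2, q3, q4, q5, q6}.
Read '1': q1→{q2, q3, q6}, q2→{q0, q3, q5, q6}, q3→{q5}, q4→{q0, q5, q6}, q5→{q2, q5}, q6→∅; now {q0, q2, q3, q5, q6}.
Read '0': q0→{q2}, q2→{q3, q4, q6}, q3→{q1, q3, q5}, q5→{q5}, q6→{q5}; now {q1, q2, q3, q4, q5, q6}.
The final set {q1, q2, q3, q4, q5, q6} contains the accepting states q4, q5.

Yes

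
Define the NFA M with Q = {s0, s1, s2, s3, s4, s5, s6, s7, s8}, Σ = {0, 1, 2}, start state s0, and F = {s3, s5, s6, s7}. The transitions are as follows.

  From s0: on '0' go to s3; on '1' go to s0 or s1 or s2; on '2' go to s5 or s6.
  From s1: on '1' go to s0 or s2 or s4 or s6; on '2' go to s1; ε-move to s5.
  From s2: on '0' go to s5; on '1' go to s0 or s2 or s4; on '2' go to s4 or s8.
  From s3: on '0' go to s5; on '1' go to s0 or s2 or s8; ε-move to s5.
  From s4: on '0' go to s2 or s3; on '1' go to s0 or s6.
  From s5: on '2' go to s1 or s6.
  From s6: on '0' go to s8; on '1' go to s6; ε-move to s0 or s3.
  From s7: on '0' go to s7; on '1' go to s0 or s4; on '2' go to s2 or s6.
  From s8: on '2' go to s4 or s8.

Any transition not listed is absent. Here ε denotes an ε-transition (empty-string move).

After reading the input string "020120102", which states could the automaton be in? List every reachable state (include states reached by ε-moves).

{s0, s1, s3, s4, s5, s6, s8}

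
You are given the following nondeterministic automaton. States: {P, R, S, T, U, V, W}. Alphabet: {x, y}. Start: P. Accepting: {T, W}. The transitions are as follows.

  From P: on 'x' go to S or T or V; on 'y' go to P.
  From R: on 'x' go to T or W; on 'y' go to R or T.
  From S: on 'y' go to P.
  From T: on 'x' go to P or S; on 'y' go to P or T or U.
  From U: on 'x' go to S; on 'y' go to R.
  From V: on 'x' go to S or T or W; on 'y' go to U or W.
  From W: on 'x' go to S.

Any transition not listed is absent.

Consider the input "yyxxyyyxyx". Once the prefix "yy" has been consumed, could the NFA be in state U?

No

Start in {P}.
Read 'y': P→{P}; now {P}.
Read 'y': P→{P}; now {P}.
State U is not in {P}.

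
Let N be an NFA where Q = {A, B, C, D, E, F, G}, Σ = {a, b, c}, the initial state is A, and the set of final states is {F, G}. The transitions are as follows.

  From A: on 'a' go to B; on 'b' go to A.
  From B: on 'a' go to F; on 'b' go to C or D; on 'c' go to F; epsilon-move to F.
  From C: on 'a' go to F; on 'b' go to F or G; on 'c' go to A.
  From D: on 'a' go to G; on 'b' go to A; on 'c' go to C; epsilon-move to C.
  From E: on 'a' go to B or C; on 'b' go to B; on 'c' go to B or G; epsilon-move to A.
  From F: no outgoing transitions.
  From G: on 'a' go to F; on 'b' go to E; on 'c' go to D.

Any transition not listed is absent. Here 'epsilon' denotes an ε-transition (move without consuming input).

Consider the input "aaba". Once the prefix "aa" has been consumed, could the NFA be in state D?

No

Start in {A}.
Read 'a': A→{B}; union {B}; ε-closure = {B, F}.
Read 'a': B→{F}, F→∅; now {F}.
State D is not in {F}.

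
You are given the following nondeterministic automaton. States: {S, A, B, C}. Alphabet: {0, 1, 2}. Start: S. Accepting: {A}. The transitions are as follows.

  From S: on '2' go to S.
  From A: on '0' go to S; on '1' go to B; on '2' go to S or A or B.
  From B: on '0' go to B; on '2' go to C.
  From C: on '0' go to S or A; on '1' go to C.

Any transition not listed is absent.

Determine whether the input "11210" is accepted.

No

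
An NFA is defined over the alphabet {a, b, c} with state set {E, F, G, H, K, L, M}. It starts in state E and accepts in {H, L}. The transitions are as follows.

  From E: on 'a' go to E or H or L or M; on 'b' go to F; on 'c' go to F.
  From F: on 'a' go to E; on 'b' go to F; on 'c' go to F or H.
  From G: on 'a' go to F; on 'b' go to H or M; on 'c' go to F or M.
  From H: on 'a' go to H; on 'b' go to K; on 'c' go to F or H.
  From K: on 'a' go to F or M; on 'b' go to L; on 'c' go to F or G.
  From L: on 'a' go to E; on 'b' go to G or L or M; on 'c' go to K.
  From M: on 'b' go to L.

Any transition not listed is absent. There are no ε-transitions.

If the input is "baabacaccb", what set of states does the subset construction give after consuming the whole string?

{F, K}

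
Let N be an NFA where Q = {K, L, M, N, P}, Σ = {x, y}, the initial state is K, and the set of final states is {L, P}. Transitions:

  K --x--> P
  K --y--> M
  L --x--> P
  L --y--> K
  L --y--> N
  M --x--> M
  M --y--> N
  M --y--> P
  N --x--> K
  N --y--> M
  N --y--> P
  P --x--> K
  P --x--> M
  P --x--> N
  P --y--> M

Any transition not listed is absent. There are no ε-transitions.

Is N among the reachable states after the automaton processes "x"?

No

Start in {K}.
Read 'x': K→{P}; now {P}.
State N is not in {P}.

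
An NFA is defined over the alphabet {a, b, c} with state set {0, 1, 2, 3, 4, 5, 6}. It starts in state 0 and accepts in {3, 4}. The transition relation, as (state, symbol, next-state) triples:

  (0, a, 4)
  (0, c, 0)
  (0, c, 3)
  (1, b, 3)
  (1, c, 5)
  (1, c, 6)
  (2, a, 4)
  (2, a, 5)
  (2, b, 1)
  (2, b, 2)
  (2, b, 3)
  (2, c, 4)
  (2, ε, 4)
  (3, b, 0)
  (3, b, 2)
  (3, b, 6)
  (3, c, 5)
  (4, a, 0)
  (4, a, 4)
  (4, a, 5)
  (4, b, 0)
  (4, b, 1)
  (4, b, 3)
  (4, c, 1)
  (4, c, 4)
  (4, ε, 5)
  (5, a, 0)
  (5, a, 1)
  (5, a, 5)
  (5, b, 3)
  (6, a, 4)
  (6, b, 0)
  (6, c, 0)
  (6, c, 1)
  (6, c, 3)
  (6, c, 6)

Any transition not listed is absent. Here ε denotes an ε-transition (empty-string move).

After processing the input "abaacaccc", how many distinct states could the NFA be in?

Start in {0}.
Read 'a': {0} → {4, 5}.
Read 'b': {4, 5} → {0, 1, 3}.
Read 'a': {0, 1, 3} → {4, 5}.
Read 'a': {4, 5} → {0, 1, 4, 5}.
Read 'c': {0, 1, 4, 5} → {0, 1, 3, 4, 5, 6}.
Read 'a': {0, 1, 3, 4, 5, 6} → {0, 1, 4, 5}.
Read 'c': {0, 1, 4, 5} → {0, 1, 3, 4, 5, 6}.
Read 'c': {0, 1, 3, 4, 5, 6} → {0, 1, 3, 4, 5, 6}.
Read 'c': {0, 1, 3, 4, 5, 6} → {0, 1, 3, 4, 5, 6}.
That set has 6 states.

6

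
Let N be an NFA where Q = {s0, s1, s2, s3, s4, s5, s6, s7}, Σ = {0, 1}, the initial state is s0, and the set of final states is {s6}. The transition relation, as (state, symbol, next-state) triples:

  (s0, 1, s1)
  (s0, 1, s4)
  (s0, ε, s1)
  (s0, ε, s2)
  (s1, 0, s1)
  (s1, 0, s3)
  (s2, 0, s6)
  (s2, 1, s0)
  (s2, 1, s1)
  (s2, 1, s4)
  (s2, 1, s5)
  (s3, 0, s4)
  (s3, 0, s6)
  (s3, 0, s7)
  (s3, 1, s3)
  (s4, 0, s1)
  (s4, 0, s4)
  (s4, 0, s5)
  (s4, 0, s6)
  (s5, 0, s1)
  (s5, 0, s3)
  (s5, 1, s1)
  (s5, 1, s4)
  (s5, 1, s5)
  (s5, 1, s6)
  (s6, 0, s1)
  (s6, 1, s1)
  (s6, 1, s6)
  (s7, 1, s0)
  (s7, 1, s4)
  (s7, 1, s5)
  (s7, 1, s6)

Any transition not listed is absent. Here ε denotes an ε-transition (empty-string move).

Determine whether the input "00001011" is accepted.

Start: ε-closure({s0}) = {s0, s1, s2}.
Read '0': s0→∅, s1→{s1, s3}, s2→{s6}; now {s1, s3, s6}.
Read '0': s1→{s1, s3}, s3→{s4, s6, s7}, s6→{s1}; now {s1, s3, s4, s6, s7}.
Read '0': s1→{s1, s3}, s3→{s4, s6, s7}, s4→{s1, s4, s5, s6}, s6→{s1}, s7→∅; now {s1, s3, s4, s5, s6, s7}.
Read '0': s1→{s1, s3}, s3→{s4, s6, s7}, s4→{s1, s4, s5, s6}, s5→{s1, s3}, s6→{s1}, s7→∅; now {s1, s3, s4, s5, s6, s7}.
Read '1': s1→∅, s3→{s3}, s4→∅, s5→{s1, s4, s5, s6}, s6→{s1, s6}, s7→{s0, s4, s5, s6}; union {s0, s1, s3, s4, s5, s6}; ε-closure = {s0, s1, s2, s3, s4, s5, s6}.
Read '0': s0→∅, s1→{s1, s3}, s2→{s6}, s3→{s4, s6, s7}, s4→{s1, s4, s5, s6}, s5→{s1, s3}, s6→{s1}; now {s1, s3, s4, s5, s6, s7}.
Read '1': s1→∅, s3→{s3}, s4→∅, s5→{s1, s4, s5, s6}, s6→{s1, s6}, s7→{s0, s4, s5, s6}; union {s0, s1, s3, s4, s5, s6}; ε-closure = {s0, s1, s2, s3, s4, s5, s6}.
Read '1': s0→{s1, s4}, s1→∅, s2→{s0, s1, s4, s5}, s3→{s3}, s4→∅, s5→{s1, s4, s5, s6}, s6→{s1, s6}; union {s0, s1, s3, s4, s5, s6}; ε-closure = {s0, s1, s2, s3, s4, s5, s6}.
The final set {s0, s1, s2, s3, s4, s5, s6} contains the accepting state s6.

Yes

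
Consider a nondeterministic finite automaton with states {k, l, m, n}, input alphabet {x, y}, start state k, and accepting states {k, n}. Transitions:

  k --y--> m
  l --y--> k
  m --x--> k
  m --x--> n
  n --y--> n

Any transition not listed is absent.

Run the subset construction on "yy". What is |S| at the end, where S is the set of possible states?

Start in {k}.
Read 'y': {k} → {m}.
Read 'y': {m} → ∅.
That set has 0 states.

0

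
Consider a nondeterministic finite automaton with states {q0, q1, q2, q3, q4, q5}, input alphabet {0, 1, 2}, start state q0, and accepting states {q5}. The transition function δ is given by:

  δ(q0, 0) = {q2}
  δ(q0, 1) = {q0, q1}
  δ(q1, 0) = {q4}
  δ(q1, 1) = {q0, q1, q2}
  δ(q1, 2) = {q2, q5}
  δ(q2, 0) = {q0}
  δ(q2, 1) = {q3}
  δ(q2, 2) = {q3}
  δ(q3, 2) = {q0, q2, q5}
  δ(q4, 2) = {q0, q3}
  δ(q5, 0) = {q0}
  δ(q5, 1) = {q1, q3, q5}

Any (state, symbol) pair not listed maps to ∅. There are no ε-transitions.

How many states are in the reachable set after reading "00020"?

0

Start in {q0}.
Read '0': q0→{q2}; now {q2}.
Read '0': q2→{q0}; now {q0}.
Read '0': q0→{q2}; now {q2}.
Read '2': q2→{q3}; now {q3}.
Read '0': q3→∅; now ∅.
That set has 0 states.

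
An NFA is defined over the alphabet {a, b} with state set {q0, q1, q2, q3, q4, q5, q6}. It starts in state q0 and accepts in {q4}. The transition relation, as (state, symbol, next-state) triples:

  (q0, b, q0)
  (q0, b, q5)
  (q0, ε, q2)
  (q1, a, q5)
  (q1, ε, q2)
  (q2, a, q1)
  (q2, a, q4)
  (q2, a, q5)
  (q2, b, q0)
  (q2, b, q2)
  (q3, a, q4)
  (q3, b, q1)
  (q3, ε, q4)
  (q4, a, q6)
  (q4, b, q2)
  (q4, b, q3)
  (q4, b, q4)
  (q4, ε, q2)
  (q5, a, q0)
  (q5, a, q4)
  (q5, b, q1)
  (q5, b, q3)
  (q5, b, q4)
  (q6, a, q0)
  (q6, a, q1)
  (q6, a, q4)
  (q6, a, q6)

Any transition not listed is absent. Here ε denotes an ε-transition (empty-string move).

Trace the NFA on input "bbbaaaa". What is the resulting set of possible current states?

{q0, q1, q2, q4, q5, q6}

Start: ε-closure({q0}) = {q0, q2}.
Read 'b': {q0, q2} → {q0, q2, q5}.
Read 'b': {q0, q2, q5} → {q0, q1, q2, q3, q4, q5}.
Read 'b': {q0, q1, q2, q3, q4, q5} → {q0, q1, q2, q3, q4, q5}.
Read 'a': {q0, q1, q2, q3, q4, q5} → {q0, q1, q2, q4, q5, q6}.
Read 'a': {q0, q1, q2, q4, q5, q6} → {q0, q1, q2, q4, q5, q6}.
Read 'a': {q0, q1, q2, q4, q5, q6} → {q0, q1, q2, q4, q5, q6}.
Read 'a': {q0, q1, q2, q4, q5, q6} → {q0, q1, q2, q4, q5, q6}.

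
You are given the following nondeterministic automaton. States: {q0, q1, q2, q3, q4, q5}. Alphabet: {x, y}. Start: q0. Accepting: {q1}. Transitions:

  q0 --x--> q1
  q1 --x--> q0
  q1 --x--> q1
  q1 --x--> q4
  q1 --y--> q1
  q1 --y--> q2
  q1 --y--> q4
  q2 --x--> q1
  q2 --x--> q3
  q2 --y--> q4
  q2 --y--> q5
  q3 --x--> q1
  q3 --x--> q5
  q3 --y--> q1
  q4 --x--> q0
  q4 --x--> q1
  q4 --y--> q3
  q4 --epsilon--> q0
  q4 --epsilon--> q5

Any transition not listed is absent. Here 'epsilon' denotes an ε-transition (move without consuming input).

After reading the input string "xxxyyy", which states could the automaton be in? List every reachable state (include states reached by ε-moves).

Start in {q0}.
Read 'x': q0→{q1}; now {q1}.
Read 'x': q1→{q0, q1, q4}; union {q0, q1, q4}; ε-closure = {q0, q1, q4, q5}.
Read 'x': q0→{q1}, q1→{q0, q1, q4}, q4→{q0, q1}, q5→∅; union {q0, q1, q4}; ε-closure = {q0, q1, q4, q5}.
Read 'y': q0→∅, q1→{q1, q2, q4}, q4→{q3}, q5→∅; union {q1, q2, q3, q4}; ε-closure = {q0, q1, q2, q3, q4, q5}.
Read 'y': q0→∅, q1→{q1, q2, q4}, q2→{q4, q5}, q3→{q1}, q4→{q3}, q5→∅; union {q1, q2, q3, q4, q5}; ε-closure = {q0, q1, q2, q3, q4, q5}.
Read 'y': q0→∅, q1→{q1, q2, q4}, q2→{q4, q5}, q3→{q1}, q4→{q3}, q5→∅; union {q1, q2, q3, q4, q5}; ε-closure = {q0, q1, q2, q3, q4, q5}.

{q0, q1, q2, q3, q4, q5}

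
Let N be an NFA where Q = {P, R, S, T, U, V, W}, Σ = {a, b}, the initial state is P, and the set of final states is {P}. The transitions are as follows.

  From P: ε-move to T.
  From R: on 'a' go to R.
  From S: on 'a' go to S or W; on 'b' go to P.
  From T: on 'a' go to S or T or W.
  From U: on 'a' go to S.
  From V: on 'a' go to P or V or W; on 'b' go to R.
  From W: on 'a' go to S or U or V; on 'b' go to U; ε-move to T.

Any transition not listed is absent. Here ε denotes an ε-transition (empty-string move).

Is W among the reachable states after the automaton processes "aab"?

Start: ε-closure({P}) = {P, T}.
Read 'a': P→∅, T→{S, T, W}; now {S, T, W}.
Read 'a': S→{S, W}, T→{S, T, W}, W→{S, U, V}; now {S, T, U, V, W}.
Read 'b': S→{P}, T→∅, U→∅, V→{R}, W→{U}; union {P, R, U}; ε-closure = {P, R, T, U}.
State W is not in {P, R, T, U}.

No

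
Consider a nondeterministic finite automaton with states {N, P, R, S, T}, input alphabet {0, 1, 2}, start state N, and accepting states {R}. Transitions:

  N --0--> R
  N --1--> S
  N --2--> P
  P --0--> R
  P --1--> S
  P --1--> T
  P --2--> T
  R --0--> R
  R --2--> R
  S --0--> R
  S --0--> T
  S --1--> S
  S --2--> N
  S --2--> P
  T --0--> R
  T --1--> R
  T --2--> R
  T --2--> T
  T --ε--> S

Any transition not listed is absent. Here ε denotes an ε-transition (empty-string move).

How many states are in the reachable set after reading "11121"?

Start in {N}.
Read '1': N→{S}; now {S}.
Read '1': S→{S}; now {S}.
Read '1': S→{S}; now {S}.
Read '2': S→{N, P}; now {N, P}.
Read '1': N→{S}, P→{S, T}; now {S, T}.
That set has 2 states.

2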